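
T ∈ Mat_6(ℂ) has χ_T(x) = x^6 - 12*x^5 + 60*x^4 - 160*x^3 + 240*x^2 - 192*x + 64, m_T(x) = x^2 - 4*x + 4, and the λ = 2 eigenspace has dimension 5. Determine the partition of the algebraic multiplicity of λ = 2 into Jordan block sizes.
Block sizes for λ = 2: [2, 1, 1, 1, 1]

Step 1 — from the characteristic polynomial, algebraic multiplicity of λ = 2 is 6. From dim ker(T − (2)·I) = 5, there are exactly 5 Jordan blocks for λ = 2.
Step 2 — from the minimal polynomial, the factor (x − 2)^2 tells us the largest block for λ = 2 has size 2.
Step 3 — with total size 6, 5 blocks, and largest block 2, the block sizes (in nonincreasing order) are [2, 1, 1, 1, 1].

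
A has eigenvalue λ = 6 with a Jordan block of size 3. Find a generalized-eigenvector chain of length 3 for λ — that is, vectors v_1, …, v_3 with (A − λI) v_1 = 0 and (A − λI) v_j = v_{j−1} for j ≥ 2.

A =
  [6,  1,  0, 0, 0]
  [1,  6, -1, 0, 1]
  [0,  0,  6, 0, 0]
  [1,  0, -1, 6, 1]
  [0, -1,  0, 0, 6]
A Jordan chain for λ = 6 of length 3:
v_1 = (1, 0, 0, 0, -1)ᵀ
v_2 = (0, 1, 0, 1, 0)ᵀ
v_3 = (1, 0, 0, 0, 0)ᵀ

Let N = A − (6)·I. We want v_3 with N^3 v_3 = 0 but N^2 v_3 ≠ 0; then v_{j-1} := N · v_j for j = 3, …, 2.

Pick v_3 = (1, 0, 0, 0, 0)ᵀ.
Then v_2 = N · v_3 = (0, 1, 0, 1, 0)ᵀ.
Then v_1 = N · v_2 = (1, 0, 0, 0, -1)ᵀ.

Sanity check: (A − (6)·I) v_1 = (0, 0, 0, 0, 0)ᵀ = 0. ✓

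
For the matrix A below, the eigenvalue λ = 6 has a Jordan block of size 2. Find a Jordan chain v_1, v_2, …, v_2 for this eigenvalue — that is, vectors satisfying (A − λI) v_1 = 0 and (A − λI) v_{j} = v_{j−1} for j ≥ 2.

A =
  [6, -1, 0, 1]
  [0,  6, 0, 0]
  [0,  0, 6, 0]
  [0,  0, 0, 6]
A Jordan chain for λ = 6 of length 2:
v_1 = (-1, 0, 0, 0)ᵀ
v_2 = (0, 1, 0, 0)ᵀ

Let N = A − (6)·I. We want v_2 with N^2 v_2 = 0 but N^1 v_2 ≠ 0; then v_{j-1} := N · v_j for j = 2, …, 2.

Pick v_2 = (0, 1, 0, 0)ᵀ.
Then v_1 = N · v_2 = (-1, 0, 0, 0)ᵀ.

Sanity check: (A − (6)·I) v_1 = (0, 0, 0, 0)ᵀ = 0. ✓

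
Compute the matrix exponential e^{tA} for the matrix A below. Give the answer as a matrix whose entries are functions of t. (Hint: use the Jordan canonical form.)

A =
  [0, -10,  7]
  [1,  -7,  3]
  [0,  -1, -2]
e^{tA} =
  [-t^2*exp(-3*t)/2 + 3*t*exp(-3*t) + exp(-3*t), 3*t^2*exp(-3*t)/2 - 10*t*exp(-3*t), -t^2*exp(-3*t) + 7*t*exp(-3*t)]
  [-t^2*exp(-3*t)/2 + t*exp(-3*t), 3*t^2*exp(-3*t)/2 - 4*t*exp(-3*t) + exp(-3*t), -t^2*exp(-3*t) + 3*t*exp(-3*t)]
  [-t^2*exp(-3*t)/2, 3*t^2*exp(-3*t)/2 - t*exp(-3*t), -t^2*exp(-3*t) + t*exp(-3*t) + exp(-3*t)]

Strategy: write A = P · J · P⁻¹ where J is a Jordan canonical form, so e^{tA} = P · e^{tJ} · P⁻¹, and e^{tJ} can be computed block-by-block.

A has Jordan form
J =
  [-3,  1,  0]
  [ 0, -3,  1]
  [ 0,  0, -3]
(up to reordering of blocks).

Per-block formulas:
  For a 3×3 Jordan block J_3(-3): exp(t · J_3(-3)) = e^(-3t)·(I + t·N + (t^2/2)·N^2), where N is the 3×3 nilpotent shift.

After assembling e^{tJ} and conjugating by P, we get:

e^{tA} =
  [-t^2*exp(-3*t)/2 + 3*t*exp(-3*t) + exp(-3*t), 3*t^2*exp(-3*t)/2 - 10*t*exp(-3*t), -t^2*exp(-3*t) + 7*t*exp(-3*t)]
  [-t^2*exp(-3*t)/2 + t*exp(-3*t), 3*t^2*exp(-3*t)/2 - 4*t*exp(-3*t) + exp(-3*t), -t^2*exp(-3*t) + 3*t*exp(-3*t)]
  [-t^2*exp(-3*t)/2, 3*t^2*exp(-3*t)/2 - t*exp(-3*t), -t^2*exp(-3*t) + t*exp(-3*t) + exp(-3*t)]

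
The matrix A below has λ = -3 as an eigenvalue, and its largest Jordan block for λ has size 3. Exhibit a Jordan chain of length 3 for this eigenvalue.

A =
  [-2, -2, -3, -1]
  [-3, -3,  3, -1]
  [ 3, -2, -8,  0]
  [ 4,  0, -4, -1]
A Jordan chain for λ = -3 of length 3:
v_1 = (-2, 2, -2, 0)ᵀ
v_2 = (-1, -3, 1, 4)ᵀ
v_3 = (1, 1, 0, 0)ᵀ

Let N = A − (-3)·I. We want v_3 with N^3 v_3 = 0 but N^2 v_3 ≠ 0; then v_{j-1} := N · v_j for j = 3, …, 2.

Pick v_3 = (1, 1, 0, 0)ᵀ.
Then v_2 = N · v_3 = (-1, -3, 1, 4)ᵀ.
Then v_1 = N · v_2 = (-2, 2, -2, 0)ᵀ.

Sanity check: (A − (-3)·I) v_1 = (0, 0, 0, 0)ᵀ = 0. ✓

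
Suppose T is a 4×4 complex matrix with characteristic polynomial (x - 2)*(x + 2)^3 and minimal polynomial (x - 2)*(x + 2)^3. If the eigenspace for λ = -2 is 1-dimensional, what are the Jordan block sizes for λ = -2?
Block sizes for λ = -2: [3]

Step 1 — from the characteristic polynomial, algebraic multiplicity of λ = -2 is 3. From dim ker(T − (-2)·I) = 1, there are exactly 1 Jordan blocks for λ = -2.
Step 2 — from the minimal polynomial, the factor (x + 2)^3 tells us the largest block for λ = -2 has size 3.
Step 3 — with total size 3, 1 blocks, and largest block 3, the block sizes (in nonincreasing order) are [3].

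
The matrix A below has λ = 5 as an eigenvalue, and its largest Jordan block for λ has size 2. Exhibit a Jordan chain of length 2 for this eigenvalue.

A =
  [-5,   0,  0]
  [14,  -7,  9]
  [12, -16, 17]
A Jordan chain for λ = 5 of length 2:
v_1 = (0, -12, -16)ᵀ
v_2 = (0, 1, 0)ᵀ

Let N = A − (5)·I. We want v_2 with N^2 v_2 = 0 but N^1 v_2 ≠ 0; then v_{j-1} := N · v_j for j = 2, …, 2.

Pick v_2 = (0, 1, 0)ᵀ.
Then v_1 = N · v_2 = (0, -12, -16)ᵀ.

Sanity check: (A − (5)·I) v_1 = (0, 0, 0)ᵀ = 0. ✓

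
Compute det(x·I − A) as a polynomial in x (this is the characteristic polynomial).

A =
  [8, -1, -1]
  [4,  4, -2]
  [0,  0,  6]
x^3 - 18*x^2 + 108*x - 216

Expanding det(x·I − A) (e.g. by cofactor expansion or by noting that A is similar to its Jordan form J, which has the same characteristic polynomial as A) gives
  χ_A(x) = x^3 - 18*x^2 + 108*x - 216
which factors as (x - 6)^3. The eigenvalues (with algebraic multiplicities) are λ = 6 with multiplicity 3.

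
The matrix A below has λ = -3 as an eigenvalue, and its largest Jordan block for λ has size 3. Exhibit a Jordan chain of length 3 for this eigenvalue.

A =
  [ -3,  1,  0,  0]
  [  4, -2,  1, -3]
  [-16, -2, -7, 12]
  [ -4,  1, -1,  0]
A Jordan chain for λ = -3 of length 3:
v_1 = (4, 0, 8, 8)ᵀ
v_2 = (0, 4, -16, -4)ᵀ
v_3 = (1, 0, 0, 0)ᵀ

Let N = A − (-3)·I. We want v_3 with N^3 v_3 = 0 but N^2 v_3 ≠ 0; then v_{j-1} := N · v_j for j = 3, …, 2.

Pick v_3 = (1, 0, 0, 0)ᵀ.
Then v_2 = N · v_3 = (0, 4, -16, -4)ᵀ.
Then v_1 = N · v_2 = (4, 0, 8, 8)ᵀ.

Sanity check: (A − (-3)·I) v_1 = (0, 0, 0, 0)ᵀ = 0. ✓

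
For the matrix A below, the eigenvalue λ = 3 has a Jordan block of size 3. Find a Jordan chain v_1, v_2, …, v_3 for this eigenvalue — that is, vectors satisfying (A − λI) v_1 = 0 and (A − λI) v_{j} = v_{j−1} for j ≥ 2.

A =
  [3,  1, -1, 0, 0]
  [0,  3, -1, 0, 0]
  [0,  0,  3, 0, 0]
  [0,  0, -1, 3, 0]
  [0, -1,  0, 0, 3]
A Jordan chain for λ = 3 of length 3:
v_1 = (-1, 0, 0, 0, 1)ᵀ
v_2 = (-1, -1, 0, -1, 0)ᵀ
v_3 = (0, 0, 1, 0, 0)ᵀ

Let N = A − (3)·I. We want v_3 with N^3 v_3 = 0 but N^2 v_3 ≠ 0; then v_{j-1} := N · v_j for j = 3, …, 2.

Pick v_3 = (0, 0, 1, 0, 0)ᵀ.
Then v_2 = N · v_3 = (-1, -1, 0, -1, 0)ᵀ.
Then v_1 = N · v_2 = (-1, 0, 0, 0, 1)ᵀ.

Sanity check: (A − (3)·I) v_1 = (0, 0, 0, 0, 0)ᵀ = 0. ✓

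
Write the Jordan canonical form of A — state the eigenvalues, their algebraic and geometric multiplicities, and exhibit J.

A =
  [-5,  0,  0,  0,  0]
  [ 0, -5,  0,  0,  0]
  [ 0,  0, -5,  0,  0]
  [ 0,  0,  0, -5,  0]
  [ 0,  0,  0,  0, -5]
J_1(-5) ⊕ J_1(-5) ⊕ J_1(-5) ⊕ J_1(-5) ⊕ J_1(-5)

The characteristic polynomial is
  det(x·I − A) = x^5 + 25*x^4 + 250*x^3 + 1250*x^2 + 3125*x + 3125 = (x + 5)^5

Eigenvalues and multiplicities (the geometric multiplicity of λ is n − rank(A − λI), which equals the number of Jordan blocks for λ):
  λ = -5: algebraic multiplicity = 5, geometric multiplicity = 5

Determining the block sizes for each eigenvalue:
  λ = -5: gm = am = 5, so every block has size 1 → block sizes [1, 1, 1, 1, 1]

Assembling the blocks gives a Jordan form
J =
  [-5,  0,  0,  0,  0]
  [ 0, -5,  0,  0,  0]
  [ 0,  0, -5,  0,  0]
  [ 0,  0,  0, -5,  0]
  [ 0,  0,  0,  0, -5]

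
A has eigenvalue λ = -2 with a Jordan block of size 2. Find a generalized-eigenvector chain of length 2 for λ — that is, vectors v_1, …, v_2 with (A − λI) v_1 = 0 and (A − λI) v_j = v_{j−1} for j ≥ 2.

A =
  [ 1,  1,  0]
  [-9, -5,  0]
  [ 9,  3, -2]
A Jordan chain for λ = -2 of length 2:
v_1 = (3, -9, 9)ᵀ
v_2 = (1, 0, 0)ᵀ

Let N = A − (-2)·I. We want v_2 with N^2 v_2 = 0 but N^1 v_2 ≠ 0; then v_{j-1} := N · v_j for j = 2, …, 2.

Pick v_2 = (1, 0, 0)ᵀ.
Then v_1 = N · v_2 = (3, -9, 9)ᵀ.

Sanity check: (A − (-2)·I) v_1 = (0, 0, 0)ᵀ = 0. ✓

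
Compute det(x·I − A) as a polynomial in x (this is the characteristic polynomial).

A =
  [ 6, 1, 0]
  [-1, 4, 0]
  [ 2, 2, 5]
x^3 - 15*x^2 + 75*x - 125

Expanding det(x·I − A) (e.g. by cofactor expansion or by noting that A is similar to its Jordan form J, which has the same characteristic polynomial as A) gives
  χ_A(x) = x^3 - 15*x^2 + 75*x - 125
which factors as (x - 5)^3. The eigenvalues (with algebraic multiplicities) are λ = 5 with multiplicity 3.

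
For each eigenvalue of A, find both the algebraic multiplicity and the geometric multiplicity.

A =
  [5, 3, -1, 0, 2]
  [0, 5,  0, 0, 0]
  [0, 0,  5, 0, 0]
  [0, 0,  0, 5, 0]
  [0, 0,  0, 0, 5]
λ = 5: alg = 5, geom = 4

Step 1 — factor the characteristic polynomial to read off the algebraic multiplicities:
  χ_A(x) = (x - 5)^5

Step 2 — compute geometric multiplicities via the rank-nullity identity g(λ) = n − rank(A − λI):
  rank(A − (5)·I) = 1, so dim ker(A − (5)·I) = n − 1 = 4

Summary:
  λ = 5: algebraic multiplicity = 5, geometric multiplicity = 4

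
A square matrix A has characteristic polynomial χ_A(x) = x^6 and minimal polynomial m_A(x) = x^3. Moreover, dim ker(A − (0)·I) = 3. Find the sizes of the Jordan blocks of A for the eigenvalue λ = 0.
Block sizes for λ = 0: [3, 2, 1]

Step 1 — from the characteristic polynomial, algebraic multiplicity of λ = 0 is 6. From dim ker(A − (0)·I) = 3, there are exactly 3 Jordan blocks for λ = 0.
Step 2 — from the minimal polynomial, the factor (x − 0)^3 tells us the largest block for λ = 0 has size 3.
Step 3 — with total size 6, 3 blocks, and largest block 3, the block sizes (in nonincreasing order) are [3, 2, 1].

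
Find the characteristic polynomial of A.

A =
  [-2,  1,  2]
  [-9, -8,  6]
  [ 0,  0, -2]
x^3 + 12*x^2 + 45*x + 50

Expanding det(x·I − A) (e.g. by cofactor expansion or by noting that A is similar to its Jordan form J, which has the same characteristic polynomial as A) gives
  χ_A(x) = x^3 + 12*x^2 + 45*x + 50
which factors as (x + 2)*(x + 5)^2. The eigenvalues (with algebraic multiplicities) are λ = -5 with multiplicity 2, λ = -2 with multiplicity 1.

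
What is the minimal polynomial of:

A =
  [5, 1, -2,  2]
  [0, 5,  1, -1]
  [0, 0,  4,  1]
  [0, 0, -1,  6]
x^3 - 15*x^2 + 75*x - 125

The characteristic polynomial is χ_A(x) = (x - 5)^4, so the eigenvalues are known. The minimal polynomial is
  m_A(x) = Π_λ (x − λ)^{k_λ}
where k_λ is the size of the *largest* Jordan block for λ (equivalently, the smallest k with (A − λI)^k v = 0 for every generalised eigenvector v of λ).

  λ = 5: largest Jordan block has size 3, contributing (x − 5)^3

So m_A(x) = (x - 5)^3 = x^3 - 15*x^2 + 75*x - 125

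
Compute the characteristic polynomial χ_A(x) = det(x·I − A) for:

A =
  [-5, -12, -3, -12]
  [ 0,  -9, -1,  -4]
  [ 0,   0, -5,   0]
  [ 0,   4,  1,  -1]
x^4 + 20*x^3 + 150*x^2 + 500*x + 625

Expanding det(x·I − A) (e.g. by cofactor expansion or by noting that A is similar to its Jordan form J, which has the same characteristic polynomial as A) gives
  χ_A(x) = x^4 + 20*x^3 + 150*x^2 + 500*x + 625
which factors as (x + 5)^4. The eigenvalues (with algebraic multiplicities) are λ = -5 with multiplicity 4.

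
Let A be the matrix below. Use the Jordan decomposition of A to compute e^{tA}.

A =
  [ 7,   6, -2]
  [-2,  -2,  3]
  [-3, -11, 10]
e^{tA} =
  [-t^2*exp(5*t) + 2*t*exp(5*t) + exp(5*t), -4*t^2*exp(5*t) + 6*t*exp(5*t), 2*t^2*exp(5*t) - 2*t*exp(5*t)]
  [t^2*exp(5*t)/2 - 2*t*exp(5*t), 2*t^2*exp(5*t) - 7*t*exp(5*t) + exp(5*t), -t^2*exp(5*t) + 3*t*exp(5*t)]
  [t^2*exp(5*t)/2 - 3*t*exp(5*t), 2*t^2*exp(5*t) - 11*t*exp(5*t), -t^2*exp(5*t) + 5*t*exp(5*t) + exp(5*t)]

Strategy: write A = P · J · P⁻¹ where J is a Jordan canonical form, so e^{tA} = P · e^{tJ} · P⁻¹, and e^{tJ} can be computed block-by-block.

A has Jordan form
J =
  [5, 1, 0]
  [0, 5, 1]
  [0, 0, 5]
(up to reordering of blocks).

Per-block formulas:
  For a 3×3 Jordan block J_3(5): exp(t · J_3(5)) = e^(5t)·(I + t·N + (t^2/2)·N^2), where N is the 3×3 nilpotent shift.

After assembling e^{tJ} and conjugating by P, we get:

e^{tA} =
  [-t^2*exp(5*t) + 2*t*exp(5*t) + exp(5*t), -4*t^2*exp(5*t) + 6*t*exp(5*t), 2*t^2*exp(5*t) - 2*t*exp(5*t)]
  [t^2*exp(5*t)/2 - 2*t*exp(5*t), 2*t^2*exp(5*t) - 7*t*exp(5*t) + exp(5*t), -t^2*exp(5*t) + 3*t*exp(5*t)]
  [t^2*exp(5*t)/2 - 3*t*exp(5*t), 2*t^2*exp(5*t) - 11*t*exp(5*t), -t^2*exp(5*t) + 5*t*exp(5*t) + exp(5*t)]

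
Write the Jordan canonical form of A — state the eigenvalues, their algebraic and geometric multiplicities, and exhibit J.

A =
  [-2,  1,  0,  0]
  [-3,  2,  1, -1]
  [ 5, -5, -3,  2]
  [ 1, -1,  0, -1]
J_3(-1) ⊕ J_1(-1)

The characteristic polynomial is
  det(x·I − A) = x^4 + 4*x^3 + 6*x^2 + 4*x + 1 = (x + 1)^4

Eigenvalues and multiplicities (the geometric multiplicity of λ is n − rank(A − λI), which equals the number of Jordan blocks for λ):
  λ = -1: algebraic multiplicity = 4, geometric multiplicity = 2

Determining the block sizes for each eigenvalue:
  λ = -1: with am = 4 and gm = 2, the partition is not yet determined (e.g. several partitions of 4 into 2 parts exist). Let N = A − (-1)·I. Computing rank(N^1) = 2, rank(N^2) = 1, rank(N^3) = 0; the number of blocks of size ≥ j is rank(N^{j−1}) − rank(N^j), giving [2, 1, 1]. So we have 1 block(s) of size 3, 1 block(s) of size 1 → block sizes [3, 1]

Assembling the blocks gives a Jordan form
J =
  [-1,  1,  0,  0]
  [ 0, -1,  1,  0]
  [ 0,  0, -1,  0]
  [ 0,  0,  0, -1]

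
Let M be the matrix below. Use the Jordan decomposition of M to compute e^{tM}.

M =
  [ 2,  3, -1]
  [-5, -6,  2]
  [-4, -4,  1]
e^{tM} =
  [-t^2*exp(-t) + 3*t*exp(-t) + exp(-t), -t^2*exp(-t) + 3*t*exp(-t), t^2*exp(-t)/2 - t*exp(-t)]
  [t^2*exp(-t) - 5*t*exp(-t), t^2*exp(-t) - 5*t*exp(-t) + exp(-t), -t^2*exp(-t)/2 + 2*t*exp(-t)]
  [-4*t*exp(-t), -4*t*exp(-t), 2*t*exp(-t) + exp(-t)]

Strategy: write M = P · J · P⁻¹ where J is a Jordan canonical form, so e^{tM} = P · e^{tJ} · P⁻¹, and e^{tJ} can be computed block-by-block.

M has Jordan form
J =
  [-1,  1,  0]
  [ 0, -1,  1]
  [ 0,  0, -1]
(up to reordering of blocks).

Per-block formulas:
  For a 3×3 Jordan block J_3(-1): exp(t · J_3(-1)) = e^(-1t)·(I + t·N + (t^2/2)·N^2), where N is the 3×3 nilpotent shift.

After assembling e^{tJ} and conjugating by P, we get:

e^{tM} =
  [-t^2*exp(-t) + 3*t*exp(-t) + exp(-t), -t^2*exp(-t) + 3*t*exp(-t), t^2*exp(-t)/2 - t*exp(-t)]
  [t^2*exp(-t) - 5*t*exp(-t), t^2*exp(-t) - 5*t*exp(-t) + exp(-t), -t^2*exp(-t)/2 + 2*t*exp(-t)]
  [-4*t*exp(-t), -4*t*exp(-t), 2*t*exp(-t) + exp(-t)]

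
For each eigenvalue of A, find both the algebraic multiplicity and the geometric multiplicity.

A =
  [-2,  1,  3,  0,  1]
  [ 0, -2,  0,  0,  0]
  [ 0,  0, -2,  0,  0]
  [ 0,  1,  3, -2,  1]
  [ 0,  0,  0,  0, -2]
λ = -2: alg = 5, geom = 4

Step 1 — factor the characteristic polynomial to read off the algebraic multiplicities:
  χ_A(x) = (x + 2)^5

Step 2 — compute geometric multiplicities via the rank-nullity identity g(λ) = n − rank(A − λI):
  rank(A − (-2)·I) = 1, so dim ker(A − (-2)·I) = n − 1 = 4

Summary:
  λ = -2: algebraic multiplicity = 5, geometric multiplicity = 4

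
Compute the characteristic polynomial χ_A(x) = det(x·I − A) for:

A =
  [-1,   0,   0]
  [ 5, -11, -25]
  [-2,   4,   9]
x^3 + 3*x^2 + 3*x + 1

Expanding det(x·I − A) (e.g. by cofactor expansion or by noting that A is similar to its Jordan form J, which has the same characteristic polynomial as A) gives
  χ_A(x) = x^3 + 3*x^2 + 3*x + 1
which factors as (x + 1)^3. The eigenvalues (with algebraic multiplicities) are λ = -1 with multiplicity 3.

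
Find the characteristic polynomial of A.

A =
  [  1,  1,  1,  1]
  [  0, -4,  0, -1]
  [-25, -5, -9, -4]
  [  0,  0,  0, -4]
x^4 + 16*x^3 + 96*x^2 + 256*x + 256

Expanding det(x·I − A) (e.g. by cofactor expansion or by noting that A is similar to its Jordan form J, which has the same characteristic polynomial as A) gives
  χ_A(x) = x^4 + 16*x^3 + 96*x^2 + 256*x + 256
which factors as (x + 4)^4. The eigenvalues (with algebraic multiplicities) are λ = -4 with multiplicity 4.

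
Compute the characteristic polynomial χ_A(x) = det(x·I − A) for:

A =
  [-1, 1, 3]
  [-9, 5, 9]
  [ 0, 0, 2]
x^3 - 6*x^2 + 12*x - 8

Expanding det(x·I − A) (e.g. by cofactor expansion or by noting that A is similar to its Jordan form J, which has the same characteristic polynomial as A) gives
  χ_A(x) = x^3 - 6*x^2 + 12*x - 8
which factors as (x - 2)^3. The eigenvalues (with algebraic multiplicities) are λ = 2 with multiplicity 3.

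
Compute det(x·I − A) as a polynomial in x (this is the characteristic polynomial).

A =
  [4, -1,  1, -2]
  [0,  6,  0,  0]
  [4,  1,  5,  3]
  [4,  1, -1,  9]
x^4 - 24*x^3 + 216*x^2 - 864*x + 1296

Expanding det(x·I − A) (e.g. by cofactor expansion or by noting that A is similar to its Jordan form J, which has the same characteristic polynomial as A) gives
  χ_A(x) = x^4 - 24*x^3 + 216*x^2 - 864*x + 1296
which factors as (x - 6)^4. The eigenvalues (with algebraic multiplicities) are λ = 6 with multiplicity 4.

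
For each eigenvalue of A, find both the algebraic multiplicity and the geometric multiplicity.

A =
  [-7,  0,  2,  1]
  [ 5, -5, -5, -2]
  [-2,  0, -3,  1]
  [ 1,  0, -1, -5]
λ = -5: alg = 4, geom = 2

Step 1 — factor the characteristic polynomial to read off the algebraic multiplicities:
  χ_A(x) = (x + 5)^4

Step 2 — compute geometric multiplicities via the rank-nullity identity g(λ) = n − rank(A − λI):
  rank(A − (-5)·I) = 2, so dim ker(A − (-5)·I) = n − 2 = 2

Summary:
  λ = -5: algebraic multiplicity = 4, geometric multiplicity = 2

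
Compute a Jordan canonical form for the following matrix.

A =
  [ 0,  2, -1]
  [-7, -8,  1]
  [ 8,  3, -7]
J_3(-5)

The characteristic polynomial is
  det(x·I − A) = x^3 + 15*x^2 + 75*x + 125 = (x + 5)^3

Eigenvalues and multiplicities (the geometric multiplicity of λ is n − rank(A − λI), which equals the number of Jordan blocks for λ):
  λ = -5: algebraic multiplicity = 3, geometric multiplicity = 1

Determining the block sizes for each eigenvalue:
  λ = -5: one block (gm = 1), so the single block has size am = 3 → block sizes [3]

Assembling the blocks gives a Jordan form
J =
  [-5,  1,  0]
  [ 0, -5,  1]
  [ 0,  0, -5]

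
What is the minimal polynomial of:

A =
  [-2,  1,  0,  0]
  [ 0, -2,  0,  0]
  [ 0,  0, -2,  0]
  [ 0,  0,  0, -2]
x^2 + 4*x + 4

The characteristic polynomial is χ_A(x) = (x + 2)^4, so the eigenvalues are known. The minimal polynomial is
  m_A(x) = Π_λ (x − λ)^{k_λ}
where k_λ is the size of the *largest* Jordan block for λ (equivalently, the smallest k with (A − λI)^k v = 0 for every generalised eigenvector v of λ).

  λ = -2: largest Jordan block has size 2, contributing (x + 2)^2

So m_A(x) = (x + 2)^2 = x^2 + 4*x + 4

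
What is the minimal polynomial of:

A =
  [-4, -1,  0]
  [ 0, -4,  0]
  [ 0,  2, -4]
x^2 + 8*x + 16

The characteristic polynomial is χ_A(x) = (x + 4)^3, so the eigenvalues are known. The minimal polynomial is
  m_A(x) = Π_λ (x − λ)^{k_λ}
where k_λ is the size of the *largest* Jordan block for λ (equivalently, the smallest k with (A − λI)^k v = 0 for every generalised eigenvector v of λ).

  λ = -4: largest Jordan block has size 2, contributing (x + 4)^2

So m_A(x) = (x + 4)^2 = x^2 + 8*x + 16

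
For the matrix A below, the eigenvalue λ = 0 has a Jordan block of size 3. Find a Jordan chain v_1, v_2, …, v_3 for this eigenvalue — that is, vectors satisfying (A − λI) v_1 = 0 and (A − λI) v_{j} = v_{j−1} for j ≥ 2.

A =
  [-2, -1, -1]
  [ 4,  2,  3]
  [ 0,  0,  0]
A Jordan chain for λ = 0 of length 3:
v_1 = (-1, 2, 0)ᵀ
v_2 = (-1, 3, 0)ᵀ
v_3 = (0, 0, 1)ᵀ

Let N = A − (0)·I. We want v_3 with N^3 v_3 = 0 but N^2 v_3 ≠ 0; then v_{j-1} := N · v_j for j = 3, …, 2.

Pick v_3 = (0, 0, 1)ᵀ.
Then v_2 = N · v_3 = (-1, 3, 0)ᵀ.
Then v_1 = N · v_2 = (-1, 2, 0)ᵀ.

Sanity check: (A − (0)·I) v_1 = (0, 0, 0)ᵀ = 0. ✓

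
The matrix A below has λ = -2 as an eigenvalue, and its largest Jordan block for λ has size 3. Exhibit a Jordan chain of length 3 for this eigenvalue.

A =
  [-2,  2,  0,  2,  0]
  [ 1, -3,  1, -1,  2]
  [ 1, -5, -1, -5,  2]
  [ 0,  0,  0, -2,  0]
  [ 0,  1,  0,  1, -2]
A Jordan chain for λ = -2 of length 3:
v_1 = (2, 0, -4, 0, 1)ᵀ
v_2 = (0, 1, 1, 0, 0)ᵀ
v_3 = (1, 0, 0, 0, 0)ᵀ

Let N = A − (-2)·I. We want v_3 with N^3 v_3 = 0 but N^2 v_3 ≠ 0; then v_{j-1} := N · v_j for j = 3, …, 2.

Pick v_3 = (1, 0, 0, 0, 0)ᵀ.
Then v_2 = N · v_3 = (0, 1, 1, 0, 0)ᵀ.
Then v_1 = N · v_2 = (2, 0, -4, 0, 1)ᵀ.

Sanity check: (A − (-2)·I) v_1 = (0, 0, 0, 0, 0)ᵀ = 0. ✓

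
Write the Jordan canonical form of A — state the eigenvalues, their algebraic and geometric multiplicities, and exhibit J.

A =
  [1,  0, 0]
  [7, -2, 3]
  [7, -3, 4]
J_2(1) ⊕ J_1(1)

The characteristic polynomial is
  det(x·I − A) = x^3 - 3*x^2 + 3*x - 1 = (x - 1)^3

Eigenvalues and multiplicities (the geometric multiplicity of λ is n − rank(A − λI), which equals the number of Jordan blocks for λ):
  λ = 1: algebraic multiplicity = 3, geometric multiplicity = 2

Determining the block sizes for each eigenvalue:
  λ = 1: 2 blocks summing to 3 forces exactly one block of size 2 and the rest size 1 → block sizes [2, 1]

Assembling the blocks gives a Jordan form
J =
  [1, 1, 0]
  [0, 1, 0]
  [0, 0, 1]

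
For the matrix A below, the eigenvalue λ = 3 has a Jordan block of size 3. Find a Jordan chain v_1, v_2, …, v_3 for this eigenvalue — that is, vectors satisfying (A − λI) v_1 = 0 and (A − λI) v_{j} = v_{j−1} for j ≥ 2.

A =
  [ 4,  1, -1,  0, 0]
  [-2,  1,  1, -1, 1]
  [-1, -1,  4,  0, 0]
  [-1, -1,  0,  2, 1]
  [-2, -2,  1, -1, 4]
A Jordan chain for λ = 3 of length 3:
v_1 = (-1, 2, 1, 1, 2)ᵀ
v_2 = (-1, 1, 1, 0, 1)ᵀ
v_3 = (0, 0, 1, 0, 0)ᵀ

Let N = A − (3)·I. We want v_3 with N^3 v_3 = 0 but N^2 v_3 ≠ 0; then v_{j-1} := N · v_j for j = 3, …, 2.

Pick v_3 = (0, 0, 1, 0, 0)ᵀ.
Then v_2 = N · v_3 = (-1, 1, 1, 0, 1)ᵀ.
Then v_1 = N · v_2 = (-1, 2, 1, 1, 2)ᵀ.

Sanity check: (A − (3)·I) v_1 = (0, 0, 0, 0, 0)ᵀ = 0. ✓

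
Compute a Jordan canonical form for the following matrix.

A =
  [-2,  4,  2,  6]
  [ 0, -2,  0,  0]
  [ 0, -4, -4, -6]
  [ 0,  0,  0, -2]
J_1(-4) ⊕ J_1(-2) ⊕ J_1(-2) ⊕ J_1(-2)

The characteristic polynomial is
  det(x·I − A) = x^4 + 10*x^3 + 36*x^2 + 56*x + 32 = (x + 2)^3*(x + 4)

Eigenvalues and multiplicities (the geometric multiplicity of λ is n − rank(A − λI), which equals the number of Jordan blocks for λ):
  λ = -4: algebraic multiplicity = 1, geometric multiplicity = 1
  λ = -2: algebraic multiplicity = 3, geometric multiplicity = 3

Determining the block sizes for each eigenvalue:
  λ = -4: one block (gm = 1), so the single block has size am = 1 → block sizes [1]
  λ = -2: gm = am = 3, so every block has size 1 → block sizes [1, 1, 1]

Assembling the blocks gives a Jordan form
J =
  [-4,  0,  0,  0]
  [ 0, -2,  0,  0]
  [ 0,  0, -2,  0]
  [ 0,  0,  0, -2]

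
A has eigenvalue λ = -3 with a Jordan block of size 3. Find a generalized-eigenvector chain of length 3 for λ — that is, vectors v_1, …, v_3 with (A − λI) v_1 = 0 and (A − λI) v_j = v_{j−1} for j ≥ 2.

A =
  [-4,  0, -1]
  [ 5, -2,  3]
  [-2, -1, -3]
A Jordan chain for λ = -3 of length 3:
v_1 = (3, -6, -3)ᵀ
v_2 = (-1, 5, -2)ᵀ
v_3 = (1, 0, 0)ᵀ

Let N = A − (-3)·I. We want v_3 with N^3 v_3 = 0 but N^2 v_3 ≠ 0; then v_{j-1} := N · v_j for j = 3, …, 2.

Pick v_3 = (1, 0, 0)ᵀ.
Then v_2 = N · v_3 = (-1, 5, -2)ᵀ.
Then v_1 = N · v_2 = (3, -6, -3)ᵀ.

Sanity check: (A − (-3)·I) v_1 = (0, 0, 0)ᵀ = 0. ✓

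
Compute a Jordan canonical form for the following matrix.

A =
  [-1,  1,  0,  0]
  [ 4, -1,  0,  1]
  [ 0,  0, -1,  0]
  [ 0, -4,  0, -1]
J_3(-1) ⊕ J_1(-1)

The characteristic polynomial is
  det(x·I − A) = x^4 + 4*x^3 + 6*x^2 + 4*x + 1 = (x + 1)^4

Eigenvalues and multiplicities (the geometric multiplicity of λ is n − rank(A − λI), which equals the number of Jordan blocks for λ):
  λ = -1: algebraic multiplicity = 4, geometric multiplicity = 2

Determining the block sizes for each eigenvalue:
  λ = -1: with am = 4 and gm = 2, the partition is not yet determined (e.g. several partitions of 4 into 2 parts exist). Let N = A − (-1)·I. Computing rank(N^1) = 2, rank(N^2) = 1, rank(N^3) = 0; the number of blocks of size ≥ j is rank(N^{j−1}) − rank(N^j), giving [2, 1, 1]. So we have 1 block(s) of size 3, 1 block(s) of size 1 → block sizes [3, 1]

Assembling the blocks gives a Jordan form
J =
  [-1,  1,  0,  0]
  [ 0, -1,  1,  0]
  [ 0,  0, -1,  0]
  [ 0,  0,  0, -1]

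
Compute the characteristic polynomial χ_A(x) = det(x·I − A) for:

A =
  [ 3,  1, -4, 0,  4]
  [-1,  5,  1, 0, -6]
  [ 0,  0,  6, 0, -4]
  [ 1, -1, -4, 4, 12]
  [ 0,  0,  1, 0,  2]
x^5 - 20*x^4 + 160*x^3 - 640*x^2 + 1280*x - 1024

Expanding det(x·I − A) (e.g. by cofactor expansion or by noting that A is similar to its Jordan form J, which has the same characteristic polynomial as A) gives
  χ_A(x) = x^5 - 20*x^4 + 160*x^3 - 640*x^2 + 1280*x - 1024
which factors as (x - 4)^5. The eigenvalues (with algebraic multiplicities) are λ = 4 with multiplicity 5.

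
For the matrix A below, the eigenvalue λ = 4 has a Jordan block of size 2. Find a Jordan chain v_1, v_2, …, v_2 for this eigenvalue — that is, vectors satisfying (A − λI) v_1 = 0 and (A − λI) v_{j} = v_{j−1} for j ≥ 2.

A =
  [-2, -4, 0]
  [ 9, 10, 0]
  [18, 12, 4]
A Jordan chain for λ = 4 of length 2:
v_1 = (-6, 9, 18)ᵀ
v_2 = (1, 0, 0)ᵀ

Let N = A − (4)·I. We want v_2 with N^2 v_2 = 0 but N^1 v_2 ≠ 0; then v_{j-1} := N · v_j for j = 2, …, 2.

Pick v_2 = (1, 0, 0)ᵀ.
Then v_1 = N · v_2 = (-6, 9, 18)ᵀ.

Sanity check: (A − (4)·I) v_1 = (0, 0, 0)ᵀ = 0. ✓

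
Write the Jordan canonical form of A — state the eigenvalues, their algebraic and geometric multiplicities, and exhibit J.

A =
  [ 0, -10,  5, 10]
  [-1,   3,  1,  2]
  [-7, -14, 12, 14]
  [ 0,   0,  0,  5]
J_2(5) ⊕ J_1(5) ⊕ J_1(5)

The characteristic polynomial is
  det(x·I − A) = x^4 - 20*x^3 + 150*x^2 - 500*x + 625 = (x - 5)^4

Eigenvalues and multiplicities (the geometric multiplicity of λ is n − rank(A − λI), which equals the number of Jordan blocks for λ):
  λ = 5: algebraic multiplicity = 4, geometric multiplicity = 3

Determining the block sizes for each eigenvalue:
  λ = 5: 3 blocks summing to 4 forces exactly one block of size 2 and the rest size 1 → block sizes [2, 1, 1]

Assembling the blocks gives a Jordan form
J =
  [5, 1, 0, 0]
  [0, 5, 0, 0]
  [0, 0, 5, 0]
  [0, 0, 0, 5]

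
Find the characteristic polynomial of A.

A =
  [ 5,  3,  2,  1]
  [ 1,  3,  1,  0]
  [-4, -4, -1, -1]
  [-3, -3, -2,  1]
x^4 - 8*x^3 + 24*x^2 - 32*x + 16

Expanding det(x·I − A) (e.g. by cofactor expansion or by noting that A is similar to its Jordan form J, which has the same characteristic polynomial as A) gives
  χ_A(x) = x^4 - 8*x^3 + 24*x^2 - 32*x + 16
which factors as (x - 2)^4. The eigenvalues (with algebraic multiplicities) are λ = 2 with multiplicity 4.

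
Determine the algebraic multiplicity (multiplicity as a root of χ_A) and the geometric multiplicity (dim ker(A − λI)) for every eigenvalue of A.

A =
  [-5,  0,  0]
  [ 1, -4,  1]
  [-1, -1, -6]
λ = -5: alg = 3, geom = 2

Step 1 — factor the characteristic polynomial to read off the algebraic multiplicities:
  χ_A(x) = (x + 5)^3

Step 2 — compute geometric multiplicities via the rank-nullity identity g(λ) = n − rank(A − λI):
  rank(A − (-5)·I) = 1, so dim ker(A − (-5)·I) = n − 1 = 2

Summary:
  λ = -5: algebraic multiplicity = 3, geometric multiplicity = 2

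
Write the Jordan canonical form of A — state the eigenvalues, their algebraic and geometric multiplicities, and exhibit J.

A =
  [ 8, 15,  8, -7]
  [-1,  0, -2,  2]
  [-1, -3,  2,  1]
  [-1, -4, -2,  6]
J_3(4) ⊕ J_1(4)

The characteristic polynomial is
  det(x·I − A) = x^4 - 16*x^3 + 96*x^2 - 256*x + 256 = (x - 4)^4

Eigenvalues and multiplicities (the geometric multiplicity of λ is n − rank(A − λI), which equals the number of Jordan blocks for λ):
  λ = 4: algebraic multiplicity = 4, geometric multiplicity = 2

Determining the block sizes for each eigenvalue:
  λ = 4: with am = 4 and gm = 2, the partition is not yet determined (e.g. several partitions of 4 into 2 parts exist). Let N = A − (4)·I. Computing rank(N^1) = 2, rank(N^2) = 1, rank(N^3) = 0; the number of blocks of size ≥ j is rank(N^{j−1}) − rank(N^j), giving [2, 1, 1]. So we have 1 block(s) of size 3, 1 block(s) of size 1 → block sizes [3, 1]

Assembling the blocks gives a Jordan form
J =
  [4, 1, 0, 0]
  [0, 4, 1, 0]
  [0, 0, 4, 0]
  [0, 0, 0, 4]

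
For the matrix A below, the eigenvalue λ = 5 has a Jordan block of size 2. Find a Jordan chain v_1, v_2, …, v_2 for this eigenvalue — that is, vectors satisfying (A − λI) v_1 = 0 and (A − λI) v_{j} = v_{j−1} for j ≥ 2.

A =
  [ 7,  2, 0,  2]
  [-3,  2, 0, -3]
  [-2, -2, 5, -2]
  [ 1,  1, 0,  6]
A Jordan chain for λ = 5 of length 2:
v_1 = (2, -3, -2, 1)ᵀ
v_2 = (1, 0, 0, 0)ᵀ

Let N = A − (5)·I. We want v_2 with N^2 v_2 = 0 but N^1 v_2 ≠ 0; then v_{j-1} := N · v_j for j = 2, …, 2.

Pick v_2 = (1, 0, 0, 0)ᵀ.
Then v_1 = N · v_2 = (2, -3, -2, 1)ᵀ.

Sanity check: (A − (5)·I) v_1 = (0, 0, 0, 0)ᵀ = 0. ✓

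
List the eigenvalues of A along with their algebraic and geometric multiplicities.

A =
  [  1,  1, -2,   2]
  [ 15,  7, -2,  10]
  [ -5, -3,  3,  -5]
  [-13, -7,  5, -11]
λ = 0: alg = 4, geom = 2

Step 1 — factor the characteristic polynomial to read off the algebraic multiplicities:
  χ_A(x) = x^4

Step 2 — compute geometric multiplicities via the rank-nullity identity g(λ) = n − rank(A − λI):
  rank(A − (0)·I) = 2, so dim ker(A − (0)·I) = n − 2 = 2

Summary:
  λ = 0: algebraic multiplicity = 4, geometric multiplicity = 2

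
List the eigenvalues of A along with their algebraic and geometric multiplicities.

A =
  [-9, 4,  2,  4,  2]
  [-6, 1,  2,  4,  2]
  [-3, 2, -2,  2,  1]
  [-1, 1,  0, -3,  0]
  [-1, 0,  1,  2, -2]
λ = -3: alg = 5, geom = 3

Step 1 — factor the characteristic polynomial to read off the algebraic multiplicities:
  χ_A(x) = (x + 3)^5

Step 2 — compute geometric multiplicities via the rank-nullity identity g(λ) = n − rank(A − λI):
  rank(A − (-3)·I) = 2, so dim ker(A − (-3)·I) = n − 2 = 3

Summary:
  λ = -3: algebraic multiplicity = 5, geometric multiplicity = 3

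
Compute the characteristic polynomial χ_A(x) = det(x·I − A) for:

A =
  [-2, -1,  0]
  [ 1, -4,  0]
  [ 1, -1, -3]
x^3 + 9*x^2 + 27*x + 27

Expanding det(x·I − A) (e.g. by cofactor expansion or by noting that A is similar to its Jordan form J, which has the same characteristic polynomial as A) gives
  χ_A(x) = x^3 + 9*x^2 + 27*x + 27
which factors as (x + 3)^3. The eigenvalues (with algebraic multiplicities) are λ = -3 with multiplicity 3.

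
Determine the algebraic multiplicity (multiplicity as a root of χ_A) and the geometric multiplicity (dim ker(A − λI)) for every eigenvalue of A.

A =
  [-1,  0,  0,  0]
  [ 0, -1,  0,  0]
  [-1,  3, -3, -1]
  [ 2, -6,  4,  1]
λ = -1: alg = 4, geom = 3

Step 1 — factor the characteristic polynomial to read off the algebraic multiplicities:
  χ_A(x) = (x + 1)^4

Step 2 — compute geometric multiplicities via the rank-nullity identity g(λ) = n − rank(A − λI):
  rank(A − (-1)·I) = 1, so dim ker(A − (-1)·I) = n − 1 = 3

Summary:
  λ = -1: algebraic multiplicity = 4, geometric multiplicity = 3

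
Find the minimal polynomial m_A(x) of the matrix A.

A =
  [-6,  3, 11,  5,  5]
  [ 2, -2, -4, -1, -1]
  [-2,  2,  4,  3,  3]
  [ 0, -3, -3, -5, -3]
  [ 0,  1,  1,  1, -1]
x^2 + 4*x + 4

The characteristic polynomial is χ_A(x) = (x + 2)^5, so the eigenvalues are known. The minimal polynomial is
  m_A(x) = Π_λ (x − λ)^{k_λ}
where k_λ is the size of the *largest* Jordan block for λ (equivalently, the smallest k with (A − λI)^k v = 0 for every generalised eigenvector v of λ).

  λ = -2: largest Jordan block has size 2, contributing (x + 2)^2

So m_A(x) = (x + 2)^2 = x^2 + 4*x + 4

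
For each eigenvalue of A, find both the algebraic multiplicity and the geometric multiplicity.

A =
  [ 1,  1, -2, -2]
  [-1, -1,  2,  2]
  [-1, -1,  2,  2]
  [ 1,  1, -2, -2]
λ = 0: alg = 4, geom = 3

Step 1 — factor the characteristic polynomial to read off the algebraic multiplicities:
  χ_A(x) = x^4

Step 2 — compute geometric multiplicities via the rank-nullity identity g(λ) = n − rank(A − λI):
  rank(A − (0)·I) = 1, so dim ker(A − (0)·I) = n − 1 = 3

Summary:
  λ = 0: algebraic multiplicity = 4, geometric multiplicity = 3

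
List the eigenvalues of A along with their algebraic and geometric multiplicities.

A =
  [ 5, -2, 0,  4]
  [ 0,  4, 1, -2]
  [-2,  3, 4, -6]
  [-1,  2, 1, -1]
λ = 3: alg = 4, geom = 2

Step 1 — factor the characteristic polynomial to read off the algebraic multiplicities:
  χ_A(x) = (x - 3)^4

Step 2 — compute geometric multiplicities via the rank-nullity identity g(λ) = n − rank(A − λI):
  rank(A − (3)·I) = 2, so dim ker(A − (3)·I) = n − 2 = 2

Summary:
  λ = 3: algebraic multiplicity = 4, geometric multiplicity = 2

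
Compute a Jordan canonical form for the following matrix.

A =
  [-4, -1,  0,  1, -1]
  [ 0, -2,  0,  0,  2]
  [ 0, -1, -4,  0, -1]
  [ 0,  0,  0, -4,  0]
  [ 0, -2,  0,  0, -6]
J_2(-4) ⊕ J_2(-4) ⊕ J_1(-4)

The characteristic polynomial is
  det(x·I − A) = x^5 + 20*x^4 + 160*x^3 + 640*x^2 + 1280*x + 1024 = (x + 4)^5

Eigenvalues and multiplicities (the geometric multiplicity of λ is n − rank(A − λI), which equals the number of Jordan blocks for λ):
  λ = -4: algebraic multiplicity = 5, geometric multiplicity = 3

Determining the block sizes for each eigenvalue:
  λ = -4: with am = 5 and gm = 3, the partition is not yet determined (e.g. several partitions of 5 into 3 parts exist). Let N = A − (-4)·I. Computing rank(N^1) = 2, rank(N^2) = 0; the number of blocks of size ≥ j is rank(N^{j−1}) − rank(N^j), giving [3, 2]. So we have 2 block(s) of size 2, 1 block(s) of size 1 → block sizes [2, 2, 1]

Assembling the blocks gives a Jordan form
J =
  [-4,  1,  0,  0,  0]
  [ 0, -4,  0,  0,  0]
  [ 0,  0, -4,  1,  0]
  [ 0,  0,  0, -4,  0]
  [ 0,  0,  0,  0, -4]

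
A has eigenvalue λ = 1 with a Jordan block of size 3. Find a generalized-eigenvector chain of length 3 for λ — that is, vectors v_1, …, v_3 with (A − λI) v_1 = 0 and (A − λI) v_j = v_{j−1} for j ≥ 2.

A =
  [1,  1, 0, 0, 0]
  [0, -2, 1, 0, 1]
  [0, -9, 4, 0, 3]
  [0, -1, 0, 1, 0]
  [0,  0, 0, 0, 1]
A Jordan chain for λ = 1 of length 3:
v_1 = (-3, 0, 0, 3, 0)ᵀ
v_2 = (1, -3, -9, -1, 0)ᵀ
v_3 = (0, 1, 0, 0, 0)ᵀ

Let N = A − (1)·I. We want v_3 with N^3 v_3 = 0 but N^2 v_3 ≠ 0; then v_{j-1} := N · v_j for j = 3, …, 2.

Pick v_3 = (0, 1, 0, 0, 0)ᵀ.
Then v_2 = N · v_3 = (1, -3, -9, -1, 0)ᵀ.
Then v_1 = N · v_2 = (-3, 0, 0, 3, 0)ᵀ.

Sanity check: (A − (1)·I) v_1 = (0, 0, 0, 0, 0)ᵀ = 0. ✓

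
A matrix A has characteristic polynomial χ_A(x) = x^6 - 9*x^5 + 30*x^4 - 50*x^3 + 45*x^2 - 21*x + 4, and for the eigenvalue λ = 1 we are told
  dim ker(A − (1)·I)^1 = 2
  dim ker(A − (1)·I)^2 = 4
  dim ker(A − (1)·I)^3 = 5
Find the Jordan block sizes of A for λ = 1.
Block sizes for λ = 1: [3, 2]

From the dimensions of kernels of powers, the number of Jordan blocks of size at least j is d_j − d_{j−1} where d_j = dim ker(N^j) (with d_0 = 0). Computing the differences gives [2, 2, 1].
The number of blocks of size exactly k is (#blocks of size ≥ k) − (#blocks of size ≥ k + 1), so the partition is: 1 block(s) of size 2, 1 block(s) of size 3.
In nonincreasing order the block sizes are [3, 2].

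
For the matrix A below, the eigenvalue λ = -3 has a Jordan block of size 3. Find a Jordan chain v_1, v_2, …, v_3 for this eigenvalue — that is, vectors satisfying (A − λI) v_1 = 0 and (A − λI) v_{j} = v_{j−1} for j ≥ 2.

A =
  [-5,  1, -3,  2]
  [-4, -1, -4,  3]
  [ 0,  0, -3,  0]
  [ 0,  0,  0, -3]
A Jordan chain for λ = -3 of length 3:
v_1 = (2, 4, 0, 0)ᵀ
v_2 = (-3, -4, 0, 0)ᵀ
v_3 = (0, 0, 1, 0)ᵀ

Let N = A − (-3)·I. We want v_3 with N^3 v_3 = 0 but N^2 v_3 ≠ 0; then v_{j-1} := N · v_j for j = 3, …, 2.

Pick v_3 = (0, 0, 1, 0)ᵀ.
Then v_2 = N · v_3 = (-3, -4, 0, 0)ᵀ.
Then v_1 = N · v_2 = (2, 4, 0, 0)ᵀ.

Sanity check: (A − (-3)·I) v_1 = (0, 0, 0, 0)ᵀ = 0. ✓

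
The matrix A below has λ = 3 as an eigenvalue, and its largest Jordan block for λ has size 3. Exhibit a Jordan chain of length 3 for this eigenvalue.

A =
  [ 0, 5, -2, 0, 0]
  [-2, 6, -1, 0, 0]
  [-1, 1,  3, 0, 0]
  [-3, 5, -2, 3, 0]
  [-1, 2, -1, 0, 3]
A Jordan chain for λ = 3 of length 3:
v_1 = (1, 1, 1, 1, 0)ᵀ
v_2 = (-3, -2, -1, -3, -1)ᵀ
v_3 = (1, 0, 0, 0, 0)ᵀ

Let N = A − (3)·I. We want v_3 with N^3 v_3 = 0 but N^2 v_3 ≠ 0; then v_{j-1} := N · v_j for j = 3, …, 2.

Pick v_3 = (1, 0, 0, 0, 0)ᵀ.
Then v_2 = N · v_3 = (-3, -2, -1, -3, -1)ᵀ.
Then v_1 = N · v_2 = (1, 1, 1, 1, 0)ᵀ.

Sanity check: (A − (3)·I) v_1 = (0, 0, 0, 0, 0)ᵀ = 0. ✓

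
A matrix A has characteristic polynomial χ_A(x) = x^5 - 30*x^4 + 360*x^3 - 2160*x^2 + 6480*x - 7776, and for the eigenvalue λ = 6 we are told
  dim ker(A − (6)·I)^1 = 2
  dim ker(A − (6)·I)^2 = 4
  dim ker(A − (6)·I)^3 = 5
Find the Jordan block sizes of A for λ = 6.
Block sizes for λ = 6: [3, 2]

From the dimensions of kernels of powers, the number of Jordan blocks of size at least j is d_j − d_{j−1} where d_j = dim ker(N^j) (with d_0 = 0). Computing the differences gives [2, 2, 1].
The number of blocks of size exactly k is (#blocks of size ≥ k) − (#blocks of size ≥ k + 1), so the partition is: 1 block(s) of size 2, 1 block(s) of size 3.
In nonincreasing order the block sizes are [3, 2].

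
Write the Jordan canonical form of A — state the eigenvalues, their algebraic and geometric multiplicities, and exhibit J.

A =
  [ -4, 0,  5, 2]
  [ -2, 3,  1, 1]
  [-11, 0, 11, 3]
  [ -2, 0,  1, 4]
J_1(3) ⊕ J_1(3) ⊕ J_2(4)

The characteristic polynomial is
  det(x·I − A) = x^4 - 14*x^3 + 73*x^2 - 168*x + 144 = (x - 4)^2*(x - 3)^2

Eigenvalues and multiplicities (the geometric multiplicity of λ is n − rank(A − λI), which equals the number of Jordan blocks for λ):
  λ = 3: algebraic multiplicity = 2, geometric multiplicity = 2
  λ = 4: algebraic multiplicity = 2, geometric multiplicity = 1

Determining the block sizes for each eigenvalue:
  λ = 3: gm = am = 2, so every block has size 1 → block sizes [1, 1]
  λ = 4: one block (gm = 1), so the single block has size am = 2 → block sizes [2]

Assembling the blocks gives a Jordan form
J =
  [3, 0, 0, 0]
  [0, 3, 0, 0]
  [0, 0, 4, 1]
  [0, 0, 0, 4]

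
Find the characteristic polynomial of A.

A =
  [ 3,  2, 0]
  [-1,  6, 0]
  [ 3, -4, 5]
x^3 - 14*x^2 + 65*x - 100

Expanding det(x·I − A) (e.g. by cofactor expansion or by noting that A is similar to its Jordan form J, which has the same characteristic polynomial as A) gives
  χ_A(x) = x^3 - 14*x^2 + 65*x - 100
which factors as (x - 5)^2*(x - 4). The eigenvalues (with algebraic multiplicities) are λ = 4 with multiplicity 1, λ = 5 with multiplicity 2.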